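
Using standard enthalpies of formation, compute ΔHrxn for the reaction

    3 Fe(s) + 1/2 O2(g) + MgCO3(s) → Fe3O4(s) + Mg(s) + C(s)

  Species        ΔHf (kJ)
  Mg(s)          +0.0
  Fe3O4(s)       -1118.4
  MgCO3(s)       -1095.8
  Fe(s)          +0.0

ΔHrxn = -22.6 kJ

ΔH°rxn = Σ nΔHf°(products) − Σ nΔHf°(reactants).
Products: 1·(-1118.4) + 1·(+0.0) + 1·(+0.0) = -1118.4
Reactants: 3·(+0.0) + 1/2·(+0.0) + 1·(-1095.8) = -1095.8
ΔHrxn = (-1118.4) − (-1095.8) = -22.6 kJ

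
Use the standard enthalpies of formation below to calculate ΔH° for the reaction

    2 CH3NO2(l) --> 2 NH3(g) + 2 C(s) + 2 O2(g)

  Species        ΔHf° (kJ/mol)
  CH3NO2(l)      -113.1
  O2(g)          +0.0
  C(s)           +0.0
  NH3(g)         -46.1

ΔH° = 134.0 kJ/mol

Products: 2·(-46.1) + 2·(+0.0) + 2·(+0.0) = -92.2
Reactants: 2·(-113.1) = -226.2
ΔH° = (-92.2) − (-226.2) = 134.0 kJ/mol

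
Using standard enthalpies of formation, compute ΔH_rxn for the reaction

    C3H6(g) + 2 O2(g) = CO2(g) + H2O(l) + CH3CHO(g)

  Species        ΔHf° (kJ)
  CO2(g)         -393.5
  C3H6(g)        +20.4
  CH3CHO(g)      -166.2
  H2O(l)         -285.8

ΔH_rxn = -865.9 kJ

Products: 1·(-393.5) + 1·(-285.8) + 1·(-166.2) = -845.5
Reactants: 1·(+20.4) + 2·(+0.0) = +20.4
ΔH_rxn = (-845.5) − (+20.4) = -865.9 kJ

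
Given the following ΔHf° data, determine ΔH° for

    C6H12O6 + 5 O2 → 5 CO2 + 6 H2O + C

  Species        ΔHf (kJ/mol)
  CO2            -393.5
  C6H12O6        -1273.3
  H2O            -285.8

ΔH° = -2409.0 kJ/mol

ΔH°rxn = Σ nΔHf°(products) − Σ nΔHf°(reactants).
Products: 5·(-393.5) + 6·(-285.8) + 1·(+0.0) = -3682.3
Reactants: 1·(-1273.3) + 5·(+0.0) = -1273.3
ΔH° = (-3682.3) − (-1273.3) = -2409.0 kJ/mol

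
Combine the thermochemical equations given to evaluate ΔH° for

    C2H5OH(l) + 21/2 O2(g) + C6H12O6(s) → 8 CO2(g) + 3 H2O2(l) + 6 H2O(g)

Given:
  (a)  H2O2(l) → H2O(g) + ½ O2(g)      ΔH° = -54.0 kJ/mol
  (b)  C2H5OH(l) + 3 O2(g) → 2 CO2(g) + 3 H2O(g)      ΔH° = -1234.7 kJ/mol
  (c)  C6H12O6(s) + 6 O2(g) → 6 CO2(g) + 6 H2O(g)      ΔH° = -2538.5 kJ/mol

ΔH° = -3611.2 kJ/mol

(a) reversed and × 3: (-3)·(-54.0) = +162.0 kJ/mol
(b) as written: -1234.7 kJ/mol
(c) as written: -2538.5 kJ/mol
ΔH° = (-3)·(-54.0) + (1)·(-1234.7) + (1)·(-2538.5) = -3611.2 kJ/mol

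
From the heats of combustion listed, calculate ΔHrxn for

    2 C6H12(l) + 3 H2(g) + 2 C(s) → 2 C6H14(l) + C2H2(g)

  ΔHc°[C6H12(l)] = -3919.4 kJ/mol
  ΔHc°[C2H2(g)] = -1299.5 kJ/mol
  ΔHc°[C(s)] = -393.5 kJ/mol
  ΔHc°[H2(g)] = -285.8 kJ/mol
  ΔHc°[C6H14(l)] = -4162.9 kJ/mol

ΔHrxn = 142.1 kJ/mol

Using ΔH = Σ nΔHc°(reactants) − Σ nΔHc°(products):
= [2·(-3919.4) + 3·(-285.8) + 2·(-393.5)] − [2·(-4162.9) + 1·(-1299.5)]
= 142.1 kJ/mol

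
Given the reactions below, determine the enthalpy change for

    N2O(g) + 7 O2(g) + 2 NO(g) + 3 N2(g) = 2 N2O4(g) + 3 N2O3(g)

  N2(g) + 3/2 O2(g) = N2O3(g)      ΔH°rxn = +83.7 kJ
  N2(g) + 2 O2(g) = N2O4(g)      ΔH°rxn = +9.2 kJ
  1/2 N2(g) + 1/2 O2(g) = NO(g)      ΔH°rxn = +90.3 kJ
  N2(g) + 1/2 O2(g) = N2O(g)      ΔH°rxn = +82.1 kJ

equation 1 × 3 (×3 to match 3 N2O3(g) in the target): (3)·(+83.7) = +251.1 kJ
equation 2 × 2 (scale by 2 for the 2 N2O4(g)): (2)·(+9.2) = +18.4 kJ
equation 3 reversed and × 2 (reverse to put NO(g) on the reactant side; scale by 2 for the 2 NO(g)): (-2)·(+90.3) = -180.6 kJ
equation 4 reversed (N2O(g) must end up as a reactant): -82.1 kJ
ΔH°rxn = (3)·(+83.7) + (2)·(+9.2) + (-2)·(+90.3) + (-1)·(+82.1) = 6.8 kJ

ΔH°rxn = 6.8 kJ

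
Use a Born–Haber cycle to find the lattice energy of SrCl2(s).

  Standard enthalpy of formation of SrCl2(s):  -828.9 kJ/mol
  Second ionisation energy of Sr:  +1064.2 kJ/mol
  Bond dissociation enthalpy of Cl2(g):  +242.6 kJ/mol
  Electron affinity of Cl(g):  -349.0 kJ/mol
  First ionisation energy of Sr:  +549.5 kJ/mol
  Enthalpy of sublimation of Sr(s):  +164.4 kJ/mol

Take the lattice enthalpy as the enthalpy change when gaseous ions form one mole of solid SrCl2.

U = -2151.6 kJ/mol

ΔHf° = 1·ΔHsub + 1·(ΣIE) + 1·D(Cl2) + 2·EA + U
-828.9 = 1·(+164.4) + 1·(+1613.7) + 1·(+242.6) + 2·(-349.0) + U
U = -828.9 − (+1322.7) = -2151.6 kJ/mol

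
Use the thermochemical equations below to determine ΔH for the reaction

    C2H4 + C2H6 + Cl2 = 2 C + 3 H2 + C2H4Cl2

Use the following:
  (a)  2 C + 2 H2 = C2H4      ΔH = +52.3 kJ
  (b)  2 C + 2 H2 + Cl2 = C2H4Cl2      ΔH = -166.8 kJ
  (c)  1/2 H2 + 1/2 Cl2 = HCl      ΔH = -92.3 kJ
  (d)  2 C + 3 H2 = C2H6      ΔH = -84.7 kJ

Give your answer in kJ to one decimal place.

(a) reversed: -52.3 kJ
(b) as written: -166.8 kJ
(c): not needed.
(d) reversed: +84.7 kJ
ΔH = (-1)·(+52.3) + (1)·(-166.8) + (-1)·(-84.7) = -134.4 kJ

ΔH = -134.4 kJ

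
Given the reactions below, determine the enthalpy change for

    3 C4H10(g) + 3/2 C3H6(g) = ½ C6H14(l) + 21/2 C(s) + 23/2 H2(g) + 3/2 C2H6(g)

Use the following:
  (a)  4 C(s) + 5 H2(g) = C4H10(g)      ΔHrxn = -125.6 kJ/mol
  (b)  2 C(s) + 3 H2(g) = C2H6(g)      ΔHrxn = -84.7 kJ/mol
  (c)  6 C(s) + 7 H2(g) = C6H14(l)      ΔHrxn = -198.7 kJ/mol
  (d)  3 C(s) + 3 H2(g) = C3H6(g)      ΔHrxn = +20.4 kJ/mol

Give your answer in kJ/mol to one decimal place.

ΔHrxn = 119.8 kJ/mol

(a) reversed and × 3 (C4H10(g) must end up as a reactant; ×3 to match 3 C4H10(g) in the target): (-3)·(-125.6) = +376.8 kJ/mol
(b) × 3/2 (scale by 3/2 for the 3/2 C2H6(g)): (3/2)·(-84.7) = -127.05 kJ/mol
(c) × 1/2 (×1/2 to match 1/2 C6H14(l) in the target): (1/2)·(-198.7) = -99.35 kJ/mol
(d) reversed and × 3/2 (reverse to put C3H6(g) on the reactant side; scale by 3/2 for the 3/2 C3H6(g)): (-3/2)·(+20.4) = -30.6 kJ/mol
Summing the manipulated equations, ΔHrxn = (-3)·(-125.6) + (3/2)·(-84.7) + (1/2)·(-198.7) + (-3/2)·(+20.4) = 119.8 kJ/mol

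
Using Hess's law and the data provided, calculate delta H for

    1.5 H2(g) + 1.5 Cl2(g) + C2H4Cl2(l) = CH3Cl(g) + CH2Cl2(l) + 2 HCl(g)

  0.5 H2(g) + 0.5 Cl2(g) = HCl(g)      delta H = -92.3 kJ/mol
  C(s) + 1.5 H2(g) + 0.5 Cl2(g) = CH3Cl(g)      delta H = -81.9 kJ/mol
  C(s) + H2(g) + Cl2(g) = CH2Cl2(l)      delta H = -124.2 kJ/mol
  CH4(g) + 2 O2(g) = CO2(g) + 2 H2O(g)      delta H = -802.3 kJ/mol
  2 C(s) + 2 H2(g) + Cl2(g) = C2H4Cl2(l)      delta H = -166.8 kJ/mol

equation 1 × 2: (2)·(-92.3) = -184.6 kJ/mol
equation 2 as written: -81.9 kJ/mol
equation 3 as written: -124.2 kJ/mol
equation 4: not needed.
equation 5 reversed: +166.8 kJ/mol
delta H = (2)·(-92.3) + (1)·(-81.9) + (1)·(-124.2) + (-1)·(-166.8) = -223.9 kJ/mol

delta H = -223.9 kJ/mol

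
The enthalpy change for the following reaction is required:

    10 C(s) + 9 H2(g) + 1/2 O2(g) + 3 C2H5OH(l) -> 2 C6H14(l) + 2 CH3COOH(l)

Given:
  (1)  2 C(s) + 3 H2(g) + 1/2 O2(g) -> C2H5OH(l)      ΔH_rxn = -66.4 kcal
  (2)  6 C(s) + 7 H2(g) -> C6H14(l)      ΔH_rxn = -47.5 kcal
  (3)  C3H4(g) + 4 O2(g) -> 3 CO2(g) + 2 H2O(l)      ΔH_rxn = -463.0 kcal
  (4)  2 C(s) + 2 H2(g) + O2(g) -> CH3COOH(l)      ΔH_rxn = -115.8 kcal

ΔH_rxn = -127.4 kcal

(1) reversed and × 3 (reverse to put C2H5OH(l) on the reactant side; ×3 to match 3 C2H5OH(l) in the target): (-3)·(-66.4) = +199.2 kcal
(2) × 2 (×2 to match 2 C6H14(l) in the target): (2)·(-47.5) = -95.0 kcal
(3): not needed (H2O(l) appears nowhere else).
(4) × 2 (×2 to match 2 CH3COOH(l) in the target): (2)·(-115.8) = -231.6 kcal
Combining the equations, ΔH_rxn = (-3)·(-66.4) + (2)·(-47.5) + (2)·(-115.8) = -127.4 kcal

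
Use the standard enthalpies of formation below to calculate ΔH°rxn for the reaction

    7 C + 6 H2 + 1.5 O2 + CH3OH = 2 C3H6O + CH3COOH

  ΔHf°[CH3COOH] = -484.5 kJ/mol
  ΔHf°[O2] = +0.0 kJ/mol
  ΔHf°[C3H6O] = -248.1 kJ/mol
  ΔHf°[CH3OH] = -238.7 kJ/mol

Products: 2·(-248.1) + 1·(-484.5) = -980.7
Reactants: 7·(+0.0) + 6·(+0.0) + 3/2·(+0.0) + 1·(-238.7) = -238.7
ΔH°rxn = (-980.7) − (-238.7) = -742.0 kJ/mol

ΔH°rxn = -742.0 kJ/mol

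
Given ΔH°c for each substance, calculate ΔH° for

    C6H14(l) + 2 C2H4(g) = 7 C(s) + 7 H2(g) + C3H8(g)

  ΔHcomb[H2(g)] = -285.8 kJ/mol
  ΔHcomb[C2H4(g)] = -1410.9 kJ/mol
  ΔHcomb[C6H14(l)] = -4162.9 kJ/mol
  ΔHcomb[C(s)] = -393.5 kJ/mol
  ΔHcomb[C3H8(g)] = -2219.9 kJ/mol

ΔH° = -9.7 kJ/mol

Using ΔH = Σ nΔHc°(reactants) − Σ nΔHc°(products):
= [1·(-4162.9) + 2·(-1410.9)] − [7·(-393.5) + 7·(-285.8) + 1·(-2219.9)]
= -9.7 kJ/mol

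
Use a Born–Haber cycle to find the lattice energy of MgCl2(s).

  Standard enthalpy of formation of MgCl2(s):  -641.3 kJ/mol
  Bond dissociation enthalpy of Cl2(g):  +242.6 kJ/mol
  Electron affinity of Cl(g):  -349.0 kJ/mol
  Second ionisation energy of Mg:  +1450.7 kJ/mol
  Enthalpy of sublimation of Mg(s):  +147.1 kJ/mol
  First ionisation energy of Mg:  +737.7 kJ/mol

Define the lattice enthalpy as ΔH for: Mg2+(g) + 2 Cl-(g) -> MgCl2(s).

ΔHf° = 1·ΔHsub + 1·(ΣIE) + 1·D(Cl2) + 2·EA + U
-641.3 = 1·(+147.1) + 1·(+2188.4) + 1·(+242.6) + 2·(-349.0) + U
U = -641.3 − (+1880.1) = -2521.4 kJ/mol

U = -2521.4 kJ/mol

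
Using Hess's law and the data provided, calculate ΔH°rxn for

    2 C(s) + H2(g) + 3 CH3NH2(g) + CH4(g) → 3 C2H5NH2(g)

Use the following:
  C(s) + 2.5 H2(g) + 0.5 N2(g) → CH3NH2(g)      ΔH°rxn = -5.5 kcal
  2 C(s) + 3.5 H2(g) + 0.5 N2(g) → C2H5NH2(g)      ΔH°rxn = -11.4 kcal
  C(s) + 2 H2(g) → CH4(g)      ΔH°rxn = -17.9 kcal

ΔH°rxn = 0.2 kcal

equation 1 reversed and × 3 (CH3NH2(g) must end up as a reactant; scale by 3 for the 3 CH3NH2(g)): (-3)·(-5.5) = +16.5 kcal
equation 2 × 3 (×3 to match 3 C2H5NH2(g) in the target): (3)·(-11.4) = -34.2 kcal
equation 3 reversed (CH4(g) must end up as a reactant): +17.9 kcal
By Hess's law, ΔH°rxn = (-3)·(-5.5) + (3)·(-11.4) + (-1)·(-17.9) = 0.2 kcal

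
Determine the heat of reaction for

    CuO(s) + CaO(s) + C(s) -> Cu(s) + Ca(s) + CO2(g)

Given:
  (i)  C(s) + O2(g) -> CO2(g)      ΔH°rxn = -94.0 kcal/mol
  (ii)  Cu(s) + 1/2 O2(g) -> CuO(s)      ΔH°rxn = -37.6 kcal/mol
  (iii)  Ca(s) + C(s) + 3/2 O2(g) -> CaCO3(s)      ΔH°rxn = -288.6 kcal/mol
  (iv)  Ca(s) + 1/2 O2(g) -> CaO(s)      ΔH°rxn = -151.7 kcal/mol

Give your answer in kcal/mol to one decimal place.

(i) as written: -94.0 kcal/mol
(ii) reversed: +37.6 kcal/mol
(iii): not needed.
(iv) reversed: +151.7 kcal/mol
ΔH°rxn = (1)·(-94.0) + (-1)·(-37.6) + (-1)·(-151.7) = 95.3 kcal/mol

ΔH°rxn = 95.3 kcal/mol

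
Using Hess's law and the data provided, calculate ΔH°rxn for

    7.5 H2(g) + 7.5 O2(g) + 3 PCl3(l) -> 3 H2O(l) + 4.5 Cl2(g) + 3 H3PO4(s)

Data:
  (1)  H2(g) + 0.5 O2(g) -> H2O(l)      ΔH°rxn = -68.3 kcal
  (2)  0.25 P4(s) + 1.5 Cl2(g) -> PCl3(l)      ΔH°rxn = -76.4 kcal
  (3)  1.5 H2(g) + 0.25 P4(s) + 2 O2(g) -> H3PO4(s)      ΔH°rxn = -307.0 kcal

ΔH°rxn = -896.7 kcal

(1) × 3: (3)·(-68.3) = -204.9 kcal
(2) reversed and × 3: (-3)·(-76.4) = +229.2 kcal
(3) × 3: (3)·(-307.0) = -921.0 kcal
ΔH°rxn = (-204.9) + (+229.2) + (-921.0) = -896.7 kcal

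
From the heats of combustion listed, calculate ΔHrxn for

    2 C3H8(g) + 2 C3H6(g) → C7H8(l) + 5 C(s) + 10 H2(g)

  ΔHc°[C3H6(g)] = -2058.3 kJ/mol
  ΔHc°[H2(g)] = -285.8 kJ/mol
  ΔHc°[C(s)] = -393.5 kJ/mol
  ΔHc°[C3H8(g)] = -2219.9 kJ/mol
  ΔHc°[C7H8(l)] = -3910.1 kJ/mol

Using ΔH = Σ nΔHc°(reactants) − Σ nΔHc°(products):
= [2·(-2219.9) + 2·(-2058.3)] − [1·(-3910.1) + 5·(-393.5) + 10·(-285.8)]
= 179.2 kJ/mol

ΔHrxn = 179.2 kJ/mol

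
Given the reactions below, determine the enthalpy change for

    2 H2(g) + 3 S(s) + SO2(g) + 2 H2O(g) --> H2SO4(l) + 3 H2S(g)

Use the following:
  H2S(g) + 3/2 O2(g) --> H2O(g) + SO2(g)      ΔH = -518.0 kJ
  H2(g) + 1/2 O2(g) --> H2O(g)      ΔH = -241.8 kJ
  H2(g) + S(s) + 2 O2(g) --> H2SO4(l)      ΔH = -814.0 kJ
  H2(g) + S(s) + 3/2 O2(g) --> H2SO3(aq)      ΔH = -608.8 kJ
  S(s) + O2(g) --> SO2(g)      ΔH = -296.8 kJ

equation 1 reversed and × 3: (-3)·(-518.0) = +1554.0 kJ
equation 2 as written: -241.8 kJ
equation 3 as written: -814.0 kJ
equation 4: not needed.
equation 5 × 2: (2)·(-296.8) = -593.6 kJ
ΔH = (-3)·(-518.0) + (1)·(-241.8) + (1)·(-814.0) + (2)·(-296.8) = -95.4 kJ

ΔH = -95.4 kJ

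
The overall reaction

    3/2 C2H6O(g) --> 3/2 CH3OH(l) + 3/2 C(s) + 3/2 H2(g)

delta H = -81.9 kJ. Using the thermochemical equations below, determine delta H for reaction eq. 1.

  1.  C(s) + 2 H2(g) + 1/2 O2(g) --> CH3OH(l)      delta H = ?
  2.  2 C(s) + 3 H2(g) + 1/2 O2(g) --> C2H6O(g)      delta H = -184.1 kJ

delta H = -238.7 kJ

eq. 1 × 3/2 (×3/2 to match 3/2 CH3OH(l) in the target): contributes 3/2·x
eq. 2 reversed and × 3/2 (C2H6O(g) must end up as a reactant; scale by 3/2 for the 3/2 C2H6O(g)): (-3/2)·(-184.1) = +276.15 kJ
-81.9 = (+276.15) + 3/2·x
x = (-81.9 − (+276.15)) / (3/2) = -238.7 kJ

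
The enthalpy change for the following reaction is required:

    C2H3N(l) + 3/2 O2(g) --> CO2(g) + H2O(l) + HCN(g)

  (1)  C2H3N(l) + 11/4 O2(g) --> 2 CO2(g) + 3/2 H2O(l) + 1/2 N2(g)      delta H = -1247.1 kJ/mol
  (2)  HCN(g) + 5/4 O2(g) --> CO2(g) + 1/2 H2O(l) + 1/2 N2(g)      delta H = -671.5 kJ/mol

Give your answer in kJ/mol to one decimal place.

(1) as written: -1247.1 kJ/mol
(2) reversed: +671.5 kJ/mol
By Hess's law, delta H = (1)·(-1247.1) + (-1)·(-671.5) = -575.6 kJ/mol

delta H = -575.6 kJ/mol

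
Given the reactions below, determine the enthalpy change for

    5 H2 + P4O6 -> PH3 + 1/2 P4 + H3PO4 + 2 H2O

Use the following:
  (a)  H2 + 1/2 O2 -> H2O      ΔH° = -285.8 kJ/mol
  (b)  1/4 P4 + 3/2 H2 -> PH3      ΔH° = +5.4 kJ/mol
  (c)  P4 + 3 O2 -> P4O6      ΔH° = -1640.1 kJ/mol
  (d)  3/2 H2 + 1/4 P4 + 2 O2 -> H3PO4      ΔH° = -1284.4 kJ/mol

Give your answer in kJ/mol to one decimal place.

ΔH° = -210.5 kJ/mol

(a) × 2: (2)·(-285.8) = -571.6 kJ/mol
(b) as written: +5.4 kJ/mol
(c) reversed: +1640.1 kJ/mol
(d) as written: -1284.4 kJ/mol
Summing the manipulated equations, ΔH° = (2)·(-285.8) + (1)·(+5.4) + (-1)·(-1640.1) + (1)·(-1284.4) = -210.5 kJ/mol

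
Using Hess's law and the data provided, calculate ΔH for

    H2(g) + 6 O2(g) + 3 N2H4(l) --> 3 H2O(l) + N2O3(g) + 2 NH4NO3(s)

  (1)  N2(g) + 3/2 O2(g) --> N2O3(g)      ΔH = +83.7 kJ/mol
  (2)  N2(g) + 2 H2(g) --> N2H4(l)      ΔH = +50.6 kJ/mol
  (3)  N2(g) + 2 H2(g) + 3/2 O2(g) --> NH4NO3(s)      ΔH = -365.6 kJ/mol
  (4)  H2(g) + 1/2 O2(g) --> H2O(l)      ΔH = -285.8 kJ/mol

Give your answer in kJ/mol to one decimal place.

(1) as written (N2O3(g) already on the product side): +83.7 kJ/mol
(2) reversed and × 3 (reverse to put N2H4(l) on the reactant side; scale by 3 for the 3 N2H4(l)): (-3)·(+50.6) = -151.8 kJ/mol
(3) × 2 (×2 to match 2 NH4NO3(s) in the target): (2)·(-365.6) = -731.2 kJ/mol
(4) × 3 (scale by 3 for the 3 H2O(l)): (3)·(-285.8) = -857.4 kJ/mol
ΔH = (1)·(+83.7) + (-3)·(+50.6) + (2)·(-365.6) + (3)·(-285.8) = -1656.7 kJ/mol

ΔH = -1656.7 kJ/mol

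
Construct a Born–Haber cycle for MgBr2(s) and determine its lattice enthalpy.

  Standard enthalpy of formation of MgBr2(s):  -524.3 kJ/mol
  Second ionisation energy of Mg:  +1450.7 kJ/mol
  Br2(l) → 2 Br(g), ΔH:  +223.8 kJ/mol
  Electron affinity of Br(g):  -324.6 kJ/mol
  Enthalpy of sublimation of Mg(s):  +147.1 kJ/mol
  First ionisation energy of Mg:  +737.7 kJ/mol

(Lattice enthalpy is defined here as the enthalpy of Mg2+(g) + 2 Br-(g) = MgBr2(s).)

U = -2434.4 kJ/mol

ΔHf° = 1·ΔHsub + 1·(ΣIE) + 1·D(Br2) + 2·EA + U
-524.3 = 1·(+147.1) + 1·(+2188.4) + 1·(+223.8) + 2·(-324.6) + U
U = -524.3 − (+1910.1) = -2434.4 kJ/mol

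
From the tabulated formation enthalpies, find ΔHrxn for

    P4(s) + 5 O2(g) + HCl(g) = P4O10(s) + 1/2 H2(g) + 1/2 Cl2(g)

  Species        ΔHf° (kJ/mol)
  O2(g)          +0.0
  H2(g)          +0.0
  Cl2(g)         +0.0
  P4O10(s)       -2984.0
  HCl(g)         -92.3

ΔH°rxn = Σ nΔHf°(products) − Σ nΔHf°(reactants).
Products: 1·(-2984.0) + 1/2·(+0.0) + 1/2·(+0.0) = -2984.0
Reactants: 1·(+0.0) + 5·(+0.0) + 1·(-92.3) = -92.3
ΔHrxn = (-2984.0) − (-92.3) = -2891.7 kJ/mol

ΔHrxn = -2891.7 kJ/mol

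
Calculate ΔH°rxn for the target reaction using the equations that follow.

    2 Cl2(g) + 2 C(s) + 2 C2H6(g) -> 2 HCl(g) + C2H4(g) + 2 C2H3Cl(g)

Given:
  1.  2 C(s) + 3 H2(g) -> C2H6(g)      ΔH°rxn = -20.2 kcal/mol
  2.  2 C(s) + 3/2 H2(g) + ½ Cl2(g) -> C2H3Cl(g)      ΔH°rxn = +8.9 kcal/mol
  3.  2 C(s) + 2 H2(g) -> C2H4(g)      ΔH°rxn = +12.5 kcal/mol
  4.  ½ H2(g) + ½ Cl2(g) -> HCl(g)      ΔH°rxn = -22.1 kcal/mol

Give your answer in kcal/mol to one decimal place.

eq. 1 reversed and × 2: (-2)·(-20.2) = +40.4 kcal/mol
eq. 2 × 2: (2)·(+8.9) = +17.8 kcal/mol
eq. 3 as written: +12.5 kcal/mol
eq. 4 × 2: (2)·(-22.1) = -44.2 kcal/mol
Combining the equations, ΔH°rxn = (-2)·(-20.2) + (2)·(+8.9) + (1)·(+12.5) + (2)·(-22.1) = 26.5 kcal/mol

ΔH°rxn = 26.5 kcal/mol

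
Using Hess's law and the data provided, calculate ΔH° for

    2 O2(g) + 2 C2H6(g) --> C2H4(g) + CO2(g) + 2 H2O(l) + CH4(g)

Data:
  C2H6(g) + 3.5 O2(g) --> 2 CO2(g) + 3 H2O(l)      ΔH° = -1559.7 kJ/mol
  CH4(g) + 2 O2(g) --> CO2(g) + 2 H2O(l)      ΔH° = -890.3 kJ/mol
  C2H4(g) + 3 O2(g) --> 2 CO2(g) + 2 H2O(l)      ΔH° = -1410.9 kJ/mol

ΔH° = -818.2 kJ/mol

equation 1 × 2 (×2 to match 2 C2H6(g) in the target): (2)·(-1559.7) = -3119.4 kJ/mol
equation 2 reversed (reverse to put CH4(g) on the product side): +890.3 kJ/mol
equation 3 reversed (C2H4(g) must end up as a product): +1410.9 kJ/mol
ΔH° = (-3119.4) + (+890.3) + (+1410.9) = -818.2 kJ/mol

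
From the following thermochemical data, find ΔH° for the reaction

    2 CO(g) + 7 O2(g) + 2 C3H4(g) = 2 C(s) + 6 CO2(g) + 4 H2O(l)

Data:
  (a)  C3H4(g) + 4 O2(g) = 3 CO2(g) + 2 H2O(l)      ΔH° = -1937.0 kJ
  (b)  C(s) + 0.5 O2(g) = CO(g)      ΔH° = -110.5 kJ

ΔH° = -3653.0 kJ

(a) × 2 (×2 to match 2 C3H4(g) in the target): (2)·(-1937.0) = -3874.0 kJ
(b) reversed and × 2 (CO(g) must end up as a reactant; scale by 2 for the 2 CO(g)): (-2)·(-110.5) = +221.0 kJ
ΔH° = (-3874.0) + (+221.0) = -3653.0 kJ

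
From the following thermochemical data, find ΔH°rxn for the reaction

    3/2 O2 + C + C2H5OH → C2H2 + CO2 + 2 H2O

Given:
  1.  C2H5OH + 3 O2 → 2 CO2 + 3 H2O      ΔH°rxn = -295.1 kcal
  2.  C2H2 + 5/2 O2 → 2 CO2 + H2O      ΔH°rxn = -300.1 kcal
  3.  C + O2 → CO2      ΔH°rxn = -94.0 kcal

eq. 1 as written: -295.1 kcal
eq. 2 reversed: +300.1 kcal
eq. 3 as written: -94.0 kcal
ΔH°rxn = (1)·(-295.1) + (-1)·(-300.1) + (1)·(-94.0) = -89.0 kcal

ΔH°rxn = -89.0 kcal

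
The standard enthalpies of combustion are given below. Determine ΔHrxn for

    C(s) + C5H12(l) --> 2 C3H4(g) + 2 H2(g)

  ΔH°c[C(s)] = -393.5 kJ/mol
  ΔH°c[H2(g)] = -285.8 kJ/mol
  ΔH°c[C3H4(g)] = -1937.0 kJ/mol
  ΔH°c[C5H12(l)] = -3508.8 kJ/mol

ΔHrxn = 543.3 kJ/mol

With combustion enthalpies, reactants minus products:
= [1·(-393.5) + 1·(-3508.8)] − [2·(-1937.0) + 2·(-285.8)]
= 543.3 kJ/mol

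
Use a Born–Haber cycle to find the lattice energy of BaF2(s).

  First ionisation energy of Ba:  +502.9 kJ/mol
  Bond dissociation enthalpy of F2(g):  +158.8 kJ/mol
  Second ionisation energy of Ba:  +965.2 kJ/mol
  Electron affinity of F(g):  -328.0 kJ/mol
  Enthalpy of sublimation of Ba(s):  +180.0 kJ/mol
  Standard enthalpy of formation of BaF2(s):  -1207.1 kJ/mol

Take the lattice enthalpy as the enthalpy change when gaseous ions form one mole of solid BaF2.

ΔHf° = 1·ΔHsub + 1·(ΣIE) + 1·D(F2) + 2·EA + U
-1207.1 = 1·(+180.0) + 1·(+1468.1) + 1·(+158.8) + 2·(-328.0) + U
U = -1207.1 − (+1150.9) = -2358.0 kJ/mol

U = -2358.0 kJ/mol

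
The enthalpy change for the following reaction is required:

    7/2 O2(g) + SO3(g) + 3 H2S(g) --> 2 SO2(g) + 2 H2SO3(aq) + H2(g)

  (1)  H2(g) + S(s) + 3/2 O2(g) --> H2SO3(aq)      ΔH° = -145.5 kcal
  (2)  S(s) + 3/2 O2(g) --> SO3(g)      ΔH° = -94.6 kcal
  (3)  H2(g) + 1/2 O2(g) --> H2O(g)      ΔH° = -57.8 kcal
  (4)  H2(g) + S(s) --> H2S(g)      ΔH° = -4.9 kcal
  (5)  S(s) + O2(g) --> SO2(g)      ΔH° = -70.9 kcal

ΔH° = -323.5 kcal

(1) × 2: (2)·(-145.5) = -291.0 kcal
(2) reversed: +94.6 kcal
(3): not needed.
(4) reversed and × 3: (-3)·(-4.9) = +14.7 kcal
(5) × 2: (2)·(-70.9) = -141.8 kcal
Summing the manipulated equations, ΔH° = (-291.0) + (+94.6) + (+14.7) + (-141.8) = -323.5 kcal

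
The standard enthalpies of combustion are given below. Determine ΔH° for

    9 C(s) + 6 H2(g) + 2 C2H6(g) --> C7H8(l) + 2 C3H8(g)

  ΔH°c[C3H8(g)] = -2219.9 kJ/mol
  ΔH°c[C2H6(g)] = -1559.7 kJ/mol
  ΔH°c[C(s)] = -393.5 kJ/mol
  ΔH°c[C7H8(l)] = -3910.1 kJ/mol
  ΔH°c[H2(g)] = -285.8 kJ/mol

ΔH° = -25.8 kJ/mol

Using ΔH = Σ nΔHc°(reactants) − Σ nΔHc°(products):
= [9·(-393.5) + 6·(-285.8) + 2·(-1559.7)] − [1·(-3910.1) + 2·(-2219.9)]
= -25.8 kJ/mol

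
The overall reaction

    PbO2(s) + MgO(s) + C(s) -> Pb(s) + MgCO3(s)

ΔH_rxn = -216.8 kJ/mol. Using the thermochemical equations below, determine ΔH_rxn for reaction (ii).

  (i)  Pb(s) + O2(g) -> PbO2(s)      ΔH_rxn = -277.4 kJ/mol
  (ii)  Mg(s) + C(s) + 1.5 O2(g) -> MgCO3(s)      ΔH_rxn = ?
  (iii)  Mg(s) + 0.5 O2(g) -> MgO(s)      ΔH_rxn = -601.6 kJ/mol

(i) reversed (PbO2(s) must end up as a reactant): +277.4 kJ/mol
(ii) as written (MgCO3(s) already on the product side): contributes x
(iii) reversed (reverse to put MgO(s) on the reactant side): +601.6 kJ/mol
-216.8 = (+277.4) + (+601.6) + x
x = (-216.8 − (+879.0)) / (1) = -1095.8 kJ/mol

ΔH_rxn = -1095.8 kJ/mol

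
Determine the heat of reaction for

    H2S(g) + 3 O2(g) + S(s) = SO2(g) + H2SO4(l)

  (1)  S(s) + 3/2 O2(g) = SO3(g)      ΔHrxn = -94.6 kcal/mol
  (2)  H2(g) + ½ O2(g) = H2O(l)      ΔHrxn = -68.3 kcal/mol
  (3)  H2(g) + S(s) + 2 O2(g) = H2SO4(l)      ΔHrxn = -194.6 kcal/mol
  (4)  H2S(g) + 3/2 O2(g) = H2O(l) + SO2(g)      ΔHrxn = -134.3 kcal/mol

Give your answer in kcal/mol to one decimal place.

(1): not needed.
(2) reversed: +68.3 kcal/mol
(3) as written: -194.6 kcal/mol
(4) as written: -134.3 kcal/mol
Combining the equations, ΔHrxn = (-1)·(-68.3) + (1)·(-194.6) + (1)·(-134.3) = -260.6 kcal/mol

ΔHrxn = -260.6 kcal/mol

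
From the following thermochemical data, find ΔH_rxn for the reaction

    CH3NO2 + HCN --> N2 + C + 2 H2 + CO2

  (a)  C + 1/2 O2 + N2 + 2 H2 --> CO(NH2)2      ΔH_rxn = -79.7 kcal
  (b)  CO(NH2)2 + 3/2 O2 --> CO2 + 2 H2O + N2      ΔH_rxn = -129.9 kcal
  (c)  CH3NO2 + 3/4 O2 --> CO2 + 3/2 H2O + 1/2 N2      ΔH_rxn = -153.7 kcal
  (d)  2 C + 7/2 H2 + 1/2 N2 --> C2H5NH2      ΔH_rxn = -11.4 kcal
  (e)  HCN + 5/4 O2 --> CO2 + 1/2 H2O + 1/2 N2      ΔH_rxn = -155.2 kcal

ΔH_rxn = -99.3 kcal

(a) reversed: +79.7 kcal
(b) reversed: +129.9 kcal
(c) as written: -153.7 kcal
(d): not needed.
(e) as written: -155.2 kcal
Combining the equations, ΔH_rxn = (-1)·(-79.7) + (-1)·(-129.9) + (1)·(-153.7) + (1)·(-155.2) = -99.3 kcal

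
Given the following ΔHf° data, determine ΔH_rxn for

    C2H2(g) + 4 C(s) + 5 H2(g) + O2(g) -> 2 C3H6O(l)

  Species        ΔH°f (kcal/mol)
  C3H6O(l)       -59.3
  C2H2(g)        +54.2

ΔH_rxn = -172.8 kcal/mol

Products: 2·(-59.3) = -118.6
Reactants: 1·(+54.2) + 4·(+0.0) + 5·(+0.0) + 1·(+0.0) = +54.2
ΔH_rxn = (-118.6) − (+54.2) = -172.8 kcal/mol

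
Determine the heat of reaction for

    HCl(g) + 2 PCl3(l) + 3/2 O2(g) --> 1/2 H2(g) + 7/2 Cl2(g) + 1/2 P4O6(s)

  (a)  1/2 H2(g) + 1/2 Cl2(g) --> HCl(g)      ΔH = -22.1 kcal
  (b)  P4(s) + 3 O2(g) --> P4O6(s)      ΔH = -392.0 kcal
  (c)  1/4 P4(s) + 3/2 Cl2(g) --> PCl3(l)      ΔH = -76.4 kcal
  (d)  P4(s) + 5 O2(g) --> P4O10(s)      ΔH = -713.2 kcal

ΔH = -21.1 kcal

(a) reversed (reverse to put HCl(g) on the reactant side): +22.1 kcal
(b) × 1/2 (scale by 1/2 for the 1/2 P4O6(s)): (1/2)·(-392.0) = -196.0 kcal
(c) reversed and × 2 (PCl3(l) must end up as a reactant; ×2 to match 2 PCl3(l) in the target): (-2)·(-76.4) = +152.8 kcal
(d): not needed (P4O10(s) appears nowhere else).
ΔH = (-1)·(-22.1) + (1/2)·(-392.0) + (-2)·(-76.4) = -21.1 kcal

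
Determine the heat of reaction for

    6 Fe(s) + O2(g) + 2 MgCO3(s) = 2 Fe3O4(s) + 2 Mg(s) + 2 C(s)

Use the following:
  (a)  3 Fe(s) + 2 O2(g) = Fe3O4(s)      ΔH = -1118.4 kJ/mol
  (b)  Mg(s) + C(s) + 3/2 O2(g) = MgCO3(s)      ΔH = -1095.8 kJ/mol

ΔH = -45.2 kJ/mol

(a) × 2: (2)·(-1118.4) = -2236.8 kJ/mol
(b) reversed and × 2: (-2)·(-1095.8) = +2191.6 kJ/mol
ΔH = (2)·(-1118.4) + (-2)·(-1095.8) = -45.2 kJ/mol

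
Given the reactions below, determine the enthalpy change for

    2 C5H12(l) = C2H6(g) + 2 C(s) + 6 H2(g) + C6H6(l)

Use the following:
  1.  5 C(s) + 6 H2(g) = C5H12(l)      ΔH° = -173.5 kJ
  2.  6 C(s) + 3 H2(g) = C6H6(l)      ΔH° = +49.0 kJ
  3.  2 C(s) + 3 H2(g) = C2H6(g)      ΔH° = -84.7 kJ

eq. 1 reversed and × 2: (-2)·(-173.5) = +347.0 kJ
eq. 2 as written: +49.0 kJ
eq. 3 as written: -84.7 kJ
ΔH° = (-2)·(-173.5) + (1)·(+49.0) + (1)·(-84.7) = 311.3 kJ

ΔH° = 311.3 kJ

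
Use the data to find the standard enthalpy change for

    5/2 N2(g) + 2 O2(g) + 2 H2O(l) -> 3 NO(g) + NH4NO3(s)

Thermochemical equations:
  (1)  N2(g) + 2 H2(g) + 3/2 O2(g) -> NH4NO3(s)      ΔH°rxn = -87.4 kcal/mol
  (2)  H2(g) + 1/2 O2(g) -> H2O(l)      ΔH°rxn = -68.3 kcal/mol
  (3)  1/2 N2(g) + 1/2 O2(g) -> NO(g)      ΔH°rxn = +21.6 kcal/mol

ΔH°rxn = 114.0 kcal/mol

(1) as written (NH4NO3(s) already on the product side): -87.4 kcal/mol
(2) reversed and × 2 (H2O(l) must end up as a reactant; scale by 2 for the 2 H2O(l)): (-2)·(-68.3) = +136.6 kcal/mol
(3) × 3 (scale by 3 for the 3 NO(g)): (3)·(+21.6) = +64.8 kcal/mol
ΔH°rxn = (-87.4) + (+136.6) + (+64.8) = 114.0 kcal/mol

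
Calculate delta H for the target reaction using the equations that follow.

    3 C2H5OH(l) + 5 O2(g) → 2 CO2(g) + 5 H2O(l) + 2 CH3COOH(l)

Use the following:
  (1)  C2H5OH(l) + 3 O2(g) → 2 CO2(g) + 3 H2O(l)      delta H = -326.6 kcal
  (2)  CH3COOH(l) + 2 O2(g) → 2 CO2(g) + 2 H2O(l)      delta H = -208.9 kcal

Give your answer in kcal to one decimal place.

delta H = -562.0 kcal

(1) × 3 (scale by 3 for the 3 C2H5OH(l)): (3)·(-326.6) = -979.8 kcal
(2) reversed and × 2 (reverse to put CH3COOH(l) on the product side; scale by 2 for the 2 CH3COOH(l)): (-2)·(-208.9) = +417.8 kcal
delta H = (3)·(-326.6) + (-2)·(-208.9) = -562.0 kcal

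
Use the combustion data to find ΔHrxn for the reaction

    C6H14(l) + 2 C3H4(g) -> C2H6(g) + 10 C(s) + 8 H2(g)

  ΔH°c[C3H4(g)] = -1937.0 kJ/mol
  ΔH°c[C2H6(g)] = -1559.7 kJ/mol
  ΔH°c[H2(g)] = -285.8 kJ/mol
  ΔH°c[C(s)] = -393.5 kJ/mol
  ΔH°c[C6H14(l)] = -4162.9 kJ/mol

Using ΔH = Σ nΔHc°(reactants) − Σ nΔHc°(products):
= [1·(-4162.9) + 2·(-1937.0)] − [1·(-1559.7) + 10·(-393.5) + 8·(-285.8)]
= -255.8 kJ/mol

ΔHrxn = -255.8 kJ/mol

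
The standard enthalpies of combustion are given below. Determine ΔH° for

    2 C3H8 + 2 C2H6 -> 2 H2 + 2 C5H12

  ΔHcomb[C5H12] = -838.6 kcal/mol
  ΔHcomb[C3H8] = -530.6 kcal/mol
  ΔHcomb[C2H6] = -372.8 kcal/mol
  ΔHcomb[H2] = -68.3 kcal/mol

Using ΔH = Σ nΔHc°(reactants) − Σ nΔHc°(products):
= [2·(-530.6) + 2·(-372.8)] − [2·(-68.3) + 2·(-838.6)]
= 7.0 kcal/mol

ΔH° = 7.0 kcal/mol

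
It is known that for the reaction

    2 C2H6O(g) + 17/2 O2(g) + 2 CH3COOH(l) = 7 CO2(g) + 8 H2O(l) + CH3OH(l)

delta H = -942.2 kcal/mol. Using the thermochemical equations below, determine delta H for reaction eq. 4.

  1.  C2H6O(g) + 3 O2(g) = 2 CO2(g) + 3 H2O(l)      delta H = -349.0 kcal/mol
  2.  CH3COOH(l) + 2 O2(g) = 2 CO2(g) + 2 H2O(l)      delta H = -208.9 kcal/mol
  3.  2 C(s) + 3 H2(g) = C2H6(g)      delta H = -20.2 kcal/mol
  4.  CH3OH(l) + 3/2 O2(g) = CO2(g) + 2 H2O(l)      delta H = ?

delta H = -173.6 kcal/mol

eq. 1 × 2 (scale by 2 for the 2 C2H6O(g)): (2)·(-349.0) = -698.0 kcal/mol
eq. 2 × 2 (×2 to match 2 CH3COOH(l) in the target): (2)·(-208.9) = -417.8 kcal/mol
eq. 3: not needed (H2(g) appears nowhere else).
eq. 4 reversed (CH3OH(l) must end up as a product): contributes −x
-942.2 = (-698.0) + (-417.8) − x
x = (-942.2 − (-1115.8)) / (-1) = -173.6 kcal/mol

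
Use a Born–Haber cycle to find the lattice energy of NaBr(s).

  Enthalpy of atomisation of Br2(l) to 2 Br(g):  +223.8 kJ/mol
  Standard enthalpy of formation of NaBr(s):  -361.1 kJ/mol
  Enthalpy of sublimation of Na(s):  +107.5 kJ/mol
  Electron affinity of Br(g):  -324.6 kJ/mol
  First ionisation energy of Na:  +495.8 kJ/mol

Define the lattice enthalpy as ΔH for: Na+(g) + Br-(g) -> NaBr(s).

U = -751.7 kJ/mol

ΔHf° = 1·ΔHsub + 1·(ΣIE) + 1/2·D(Br2) + 1·EA + U
-361.1 = 1·(+107.5) + 1·(+495.8) + 1/2·(+223.8) + 1·(-324.6) + U
U = -361.1 − (+390.6) = -751.7 kJ/mol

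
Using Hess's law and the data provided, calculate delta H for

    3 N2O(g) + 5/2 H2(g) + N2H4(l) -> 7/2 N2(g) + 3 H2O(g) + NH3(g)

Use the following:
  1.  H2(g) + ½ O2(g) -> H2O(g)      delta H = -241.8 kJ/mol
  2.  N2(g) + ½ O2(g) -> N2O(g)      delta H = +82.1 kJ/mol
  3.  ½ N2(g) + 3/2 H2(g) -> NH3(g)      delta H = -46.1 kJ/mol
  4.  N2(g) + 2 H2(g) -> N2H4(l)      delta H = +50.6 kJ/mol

eq. 1 × 3 (scale by 3 for the 3 H2O(g)): (3)·(-241.8) = -725.4 kJ/mol
eq. 2 reversed and × 3 (N2O(g) must end up as a reactant; ×3 to match 3 N2O(g) in the target): (-3)·(+82.1) = -246.3 kJ/mol
eq. 3 as written (NH3(g) already on the product side): -46.1 kJ/mol
eq. 4 reversed (reverse to put N2H4(l) on the reactant side): -50.6 kJ/mol
delta H = (-725.4) + (-246.3) + (-46.1) + (-50.6) = -1068.4 kJ/mol

delta H = -1068.4 kJ/mol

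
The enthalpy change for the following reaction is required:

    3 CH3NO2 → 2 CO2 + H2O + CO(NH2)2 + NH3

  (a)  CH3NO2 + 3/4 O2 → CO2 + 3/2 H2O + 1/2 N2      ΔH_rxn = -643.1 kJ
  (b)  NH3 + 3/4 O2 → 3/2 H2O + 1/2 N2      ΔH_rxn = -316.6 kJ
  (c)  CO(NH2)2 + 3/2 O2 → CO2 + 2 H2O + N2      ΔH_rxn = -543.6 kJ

(a) × 3: (3)·(-643.1) = -1929.3 kJ
(b) reversed: +316.6 kJ
(c) reversed: +543.6 kJ
By Hess's law, ΔH_rxn = (-1929.3) + (+316.6) + (+543.6) = -1069.1 kJ

ΔH_rxn = -1069.1 kJ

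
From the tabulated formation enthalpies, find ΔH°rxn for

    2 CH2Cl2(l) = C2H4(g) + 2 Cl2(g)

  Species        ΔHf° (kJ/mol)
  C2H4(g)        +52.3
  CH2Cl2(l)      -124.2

ΔH°rxn = 300.7 kJ/mol

Products: 1·(+52.3) + 2·(+0.0) = +52.3
Reactants: 2·(-124.2) = -248.4
ΔH°rxn = (+52.3) − (-248.4) = 300.7 kJ/mol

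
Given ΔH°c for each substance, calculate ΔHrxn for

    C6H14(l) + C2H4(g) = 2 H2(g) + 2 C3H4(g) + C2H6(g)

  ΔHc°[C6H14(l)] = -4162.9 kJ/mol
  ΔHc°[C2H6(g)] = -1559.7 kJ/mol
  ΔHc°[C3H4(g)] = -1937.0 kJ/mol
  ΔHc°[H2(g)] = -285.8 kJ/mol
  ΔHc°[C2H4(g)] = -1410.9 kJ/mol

With combustion enthalpies, reactants minus products:
= [1·(-4162.9) + 1·(-1410.9)] − [2·(-285.8) + 2·(-1937.0) + 1·(-1559.7)]
= 431.5 kJ/mol

ΔHrxn = 431.5 kJ/mol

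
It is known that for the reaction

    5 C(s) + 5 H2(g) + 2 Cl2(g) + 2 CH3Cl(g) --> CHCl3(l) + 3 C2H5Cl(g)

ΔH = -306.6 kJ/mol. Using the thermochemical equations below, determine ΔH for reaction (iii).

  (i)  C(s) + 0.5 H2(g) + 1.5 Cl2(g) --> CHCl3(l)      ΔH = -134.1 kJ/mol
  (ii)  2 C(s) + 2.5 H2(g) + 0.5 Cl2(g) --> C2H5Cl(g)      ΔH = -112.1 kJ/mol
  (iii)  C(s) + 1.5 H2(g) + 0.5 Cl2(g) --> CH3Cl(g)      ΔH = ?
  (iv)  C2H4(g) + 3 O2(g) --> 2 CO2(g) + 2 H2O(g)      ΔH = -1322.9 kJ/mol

ΔH = -81.9 kJ/mol

(i) as written (CHCl3(l) already on the product side): -134.1 kJ/mol
(ii) × 3 (×3 to match 3 C2H5Cl(g) in the target): (3)·(-112.1) = -336.3 kJ/mol
(iii) reversed and × 2 (CH3Cl(g) must end up as a reactant; ×2 to match 2 CH3Cl(g) in the target): contributes −2·x
(iv): not needed (H2O(g) appears nowhere else).
-306.6 = (-134.1) + (-336.3) − 2·x
x = (-306.6 − (-470.4)) / (-2) = -81.9 kJ/mol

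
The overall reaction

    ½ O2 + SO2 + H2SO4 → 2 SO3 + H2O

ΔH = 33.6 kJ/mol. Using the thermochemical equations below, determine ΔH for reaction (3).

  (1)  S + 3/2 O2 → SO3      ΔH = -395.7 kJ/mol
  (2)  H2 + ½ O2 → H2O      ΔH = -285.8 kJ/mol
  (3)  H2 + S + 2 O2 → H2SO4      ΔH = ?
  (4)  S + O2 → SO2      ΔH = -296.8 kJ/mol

(1) × 2: (2)·(-395.7) = -791.4 kJ/mol
(2) as written: -285.8 kJ/mol
(3) reversed: contributes −x
(4) reversed: +296.8 kJ/mol
+33.6 = (-791.4) + (-285.8) + (+296.8) − x
x = (+33.6 − (-780.4)) / (-1) = -814.0 kJ/mol

ΔH = -814.0 kJ/mol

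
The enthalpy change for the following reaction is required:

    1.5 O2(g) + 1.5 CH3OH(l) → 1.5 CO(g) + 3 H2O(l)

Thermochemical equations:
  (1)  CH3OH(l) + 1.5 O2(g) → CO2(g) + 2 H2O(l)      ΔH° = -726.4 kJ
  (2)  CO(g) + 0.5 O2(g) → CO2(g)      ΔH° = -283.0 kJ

(1) × 3/2 (×3/2 to match 3/2 CH3OH(l) in the target): (3/2)·(-726.4) = -1089.6 kJ
(2) reversed and × 3/2 (reverse to put CO(g) on the product side; scale by 3/2 for the 3/2 CO(g)): (-3/2)·(-283.0) = +424.5 kJ
ΔH° = (-1089.6) + (+424.5) = -665.1 kJ

ΔH° = -665.1 kJ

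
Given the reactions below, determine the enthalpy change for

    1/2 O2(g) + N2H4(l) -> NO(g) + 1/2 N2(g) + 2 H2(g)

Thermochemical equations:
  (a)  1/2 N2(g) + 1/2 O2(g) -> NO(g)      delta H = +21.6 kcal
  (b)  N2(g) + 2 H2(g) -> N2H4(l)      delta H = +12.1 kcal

(a) as written (NO(g) already on the product side): +21.6 kcal
(b) reversed (reverse to put N2H4(l) on the reactant side): -12.1 kcal
delta H = (+21.6) + (-12.1) = 9.5 kcal

delta H = 9.5 kcal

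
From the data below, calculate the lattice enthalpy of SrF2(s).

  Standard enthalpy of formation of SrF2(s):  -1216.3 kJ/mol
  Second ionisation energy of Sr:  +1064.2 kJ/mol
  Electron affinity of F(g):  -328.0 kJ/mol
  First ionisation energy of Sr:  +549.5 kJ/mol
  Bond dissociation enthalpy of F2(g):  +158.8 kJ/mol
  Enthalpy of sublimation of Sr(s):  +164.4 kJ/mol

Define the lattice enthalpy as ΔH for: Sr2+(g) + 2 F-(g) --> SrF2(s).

ΔHf° = 1·ΔHsub + 1·(ΣIE) + 1·D(F2) + 2·EA + U
-1216.3 = 1·(+164.4) + 1·(+1613.7) + 1·(+158.8) + 2·(-328.0) + U
U = -1216.3 − (+1280.9) = -2497.2 kJ/mol

U = -2497.2 kJ/mol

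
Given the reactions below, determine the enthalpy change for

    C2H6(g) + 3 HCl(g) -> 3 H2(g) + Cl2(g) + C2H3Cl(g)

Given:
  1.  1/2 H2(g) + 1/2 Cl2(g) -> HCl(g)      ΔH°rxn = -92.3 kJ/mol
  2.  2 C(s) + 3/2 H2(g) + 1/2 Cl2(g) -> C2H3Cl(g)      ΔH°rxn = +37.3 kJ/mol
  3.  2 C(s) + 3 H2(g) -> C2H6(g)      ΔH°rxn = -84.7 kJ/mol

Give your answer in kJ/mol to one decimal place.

eq. 1 reversed and × 3 (reverse to put HCl(g) on the reactant side; scale by 3 for the 3 HCl(g)): (-3)·(-92.3) = +276.9 kJ/mol
eq. 2 as written (C2H3Cl(g) already on the product side): +37.3 kJ/mol
eq. 3 reversed (reverse to put C2H6(g) on the reactant side): +84.7 kJ/mol
Combining the equations, ΔH°rxn = (-3)·(-92.3) + (1)·(+37.3) + (-1)·(-84.7) = 398.9 kJ/mol

ΔH°rxn = 398.9 kJ/mol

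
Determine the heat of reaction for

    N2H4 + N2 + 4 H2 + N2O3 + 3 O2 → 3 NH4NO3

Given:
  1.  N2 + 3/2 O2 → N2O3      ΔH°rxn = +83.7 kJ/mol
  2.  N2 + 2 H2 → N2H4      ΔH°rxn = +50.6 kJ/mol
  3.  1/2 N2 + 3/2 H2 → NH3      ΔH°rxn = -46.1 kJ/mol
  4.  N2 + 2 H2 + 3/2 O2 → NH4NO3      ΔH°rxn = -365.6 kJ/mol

ΔH°rxn = -1231.1 kJ/mol

eq. 1 reversed (reverse to put N2O3 on the reactant side): -83.7 kJ/mol
eq. 2 reversed (N2H4 must end up as a reactant): -50.6 kJ/mol
eq. 3: not needed (NH3 appears nowhere else).
eq. 4 × 3 (×3 to match 3 NH4NO3 in the target): (3)·(-365.6) = -1096.8 kJ/mol
Summing the manipulated equations, ΔH°rxn = (-1)·(+83.7) + (-1)·(+50.6) + (3)·(-365.6) = -1231.1 kJ/mol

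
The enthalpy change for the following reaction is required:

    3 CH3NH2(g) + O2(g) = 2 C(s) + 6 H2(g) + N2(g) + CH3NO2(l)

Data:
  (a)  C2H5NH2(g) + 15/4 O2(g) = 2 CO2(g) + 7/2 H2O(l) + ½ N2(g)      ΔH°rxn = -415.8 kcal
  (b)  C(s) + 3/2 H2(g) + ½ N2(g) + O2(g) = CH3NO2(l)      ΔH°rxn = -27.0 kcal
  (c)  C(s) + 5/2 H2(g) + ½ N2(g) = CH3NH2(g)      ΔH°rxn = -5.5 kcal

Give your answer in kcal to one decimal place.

(a): not needed.
(b) as written: -27.0 kcal
(c) reversed and × 3: (-3)·(-5.5) = +16.5 kcal
By Hess's law, ΔH°rxn = (-27.0) + (+16.5) = -10.5 kcal

ΔH°rxn = -10.5 kcal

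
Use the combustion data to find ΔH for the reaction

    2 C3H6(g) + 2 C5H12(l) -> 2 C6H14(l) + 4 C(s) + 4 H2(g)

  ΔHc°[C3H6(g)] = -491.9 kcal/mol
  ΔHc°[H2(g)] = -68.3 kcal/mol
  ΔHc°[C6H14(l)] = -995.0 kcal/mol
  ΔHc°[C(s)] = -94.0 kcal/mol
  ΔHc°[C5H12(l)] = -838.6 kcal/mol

ΔH = -21.8 kcal/mol

Using ΔH = Σ nΔHc°(reactants) − Σ nΔHc°(products):
= [2·(-491.9) + 2·(-838.6)] − [2·(-995.0) + 4·(-94.0) + 4·(-68.3)]
= -21.8 kcal/mol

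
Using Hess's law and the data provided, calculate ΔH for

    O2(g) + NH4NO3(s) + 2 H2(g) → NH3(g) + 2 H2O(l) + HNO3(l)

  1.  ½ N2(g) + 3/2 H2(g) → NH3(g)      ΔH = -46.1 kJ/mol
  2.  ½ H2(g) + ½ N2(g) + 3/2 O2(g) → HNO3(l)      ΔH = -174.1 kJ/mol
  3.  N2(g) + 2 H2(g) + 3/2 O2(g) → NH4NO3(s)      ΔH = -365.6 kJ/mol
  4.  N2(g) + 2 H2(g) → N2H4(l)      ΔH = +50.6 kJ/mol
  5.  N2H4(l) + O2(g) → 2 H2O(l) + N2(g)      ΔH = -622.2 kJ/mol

ΔH = -426.2 kJ/mol

eq. 1 as written (NH3(g) already on the product side): -46.1 kJ/mol
eq. 2 as written (HNO3(l) already on the product side): -174.1 kJ/mol
eq. 3 reversed (NH4NO3(s) must end up as a reactant): +365.6 kJ/mol
eq. 4 as written: +50.6 kJ/mol
eq. 5 as written (H2O(l) already on the product side): -622.2 kJ/mol
ΔH = (1)·(-46.1) + (1)·(-174.1) + (-1)·(-365.6) + (1)·(+50.6) + (1)·(-622.2) = -426.2 kJ/mol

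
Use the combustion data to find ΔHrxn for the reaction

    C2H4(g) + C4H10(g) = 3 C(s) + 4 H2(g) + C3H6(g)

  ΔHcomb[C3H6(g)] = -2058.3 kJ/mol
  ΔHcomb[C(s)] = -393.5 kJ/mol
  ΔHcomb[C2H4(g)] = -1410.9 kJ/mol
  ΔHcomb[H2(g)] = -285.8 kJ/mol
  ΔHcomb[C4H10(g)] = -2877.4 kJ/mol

With combustion enthalpies, reactants minus products:
= [1·(-1410.9) + 1·(-2877.4)] − [3·(-393.5) + 4·(-285.8) + 1·(-2058.3)]
= 93.7 kJ/mol

ΔHrxn = 93.7 kJ/mol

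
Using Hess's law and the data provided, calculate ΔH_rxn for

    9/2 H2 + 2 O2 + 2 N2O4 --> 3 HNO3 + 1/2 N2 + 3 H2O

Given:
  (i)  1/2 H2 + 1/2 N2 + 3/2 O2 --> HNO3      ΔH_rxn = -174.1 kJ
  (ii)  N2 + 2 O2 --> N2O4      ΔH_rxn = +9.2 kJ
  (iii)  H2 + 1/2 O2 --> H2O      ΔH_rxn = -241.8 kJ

ΔH_rxn = -1266.1 kJ

(i) × 3: (3)·(-174.1) = -522.3 kJ
(ii) reversed and × 2: (-2)·(+9.2) = -18.4 kJ
(iii) × 3: (3)·(-241.8) = -725.4 kJ
Since enthalpy is a state function, ΔH_rxn = (-522.3) + (-18.4) + (-725.4) = -1266.1 kJ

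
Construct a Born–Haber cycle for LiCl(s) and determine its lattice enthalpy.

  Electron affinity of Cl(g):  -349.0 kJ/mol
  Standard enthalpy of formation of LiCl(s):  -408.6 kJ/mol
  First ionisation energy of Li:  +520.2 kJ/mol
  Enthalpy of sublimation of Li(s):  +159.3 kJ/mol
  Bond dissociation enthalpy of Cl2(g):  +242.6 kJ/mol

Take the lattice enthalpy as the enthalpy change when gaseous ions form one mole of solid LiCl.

U = -860.4 kJ/mol

ΔHf° = 1·ΔHsub + 1·(ΣIE) + 1/2·D(Cl2) + 1·EA + U
-408.6 = 1·(+159.3) + 1·(+520.2) + 1/2·(+242.6) + 1·(-349.0) + U
U = -408.6 − (+451.8) = -860.4 kJ/mol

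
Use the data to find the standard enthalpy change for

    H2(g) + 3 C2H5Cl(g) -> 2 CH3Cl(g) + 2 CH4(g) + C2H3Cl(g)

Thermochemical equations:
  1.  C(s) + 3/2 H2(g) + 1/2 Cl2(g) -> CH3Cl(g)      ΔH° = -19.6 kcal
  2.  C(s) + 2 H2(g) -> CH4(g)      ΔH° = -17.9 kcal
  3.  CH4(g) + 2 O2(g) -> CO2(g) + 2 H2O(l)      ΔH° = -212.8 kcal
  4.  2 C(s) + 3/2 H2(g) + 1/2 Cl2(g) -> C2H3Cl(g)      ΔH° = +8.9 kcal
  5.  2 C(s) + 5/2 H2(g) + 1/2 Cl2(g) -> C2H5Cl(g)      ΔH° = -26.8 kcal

eq. 1 × 2: (2)·(-19.6) = -39.2 kcal
eq. 2 × 2: (2)·(-17.9) = -35.8 kcal
eq. 3: not needed.
eq. 4 as written: +8.9 kcal
eq. 5 reversed and × 3: (-3)·(-26.8) = +80.4 kcal
Combining the equations, ΔH° = (2)·(-19.6) + (2)·(-17.9) + (1)·(+8.9) + (-3)·(-26.8) = 14.3 kcal

ΔH° = 14.3 kcal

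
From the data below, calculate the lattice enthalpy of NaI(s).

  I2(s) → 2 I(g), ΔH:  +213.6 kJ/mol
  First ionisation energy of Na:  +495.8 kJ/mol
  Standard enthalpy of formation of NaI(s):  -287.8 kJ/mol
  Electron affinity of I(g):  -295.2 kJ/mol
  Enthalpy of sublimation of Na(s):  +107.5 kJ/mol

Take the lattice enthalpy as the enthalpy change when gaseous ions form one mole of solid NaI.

U = -702.7 kJ/mol

ΔHf° = 1·ΔHsub + 1·(ΣIE) + 1/2·D(I2) + 1·EA + U
-287.8 = 1·(+107.5) + 1·(+495.8) + 1/2·(+213.6) + 1·(-295.2) + U
U = -287.8 − (+414.9) = -702.7 kJ/mol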